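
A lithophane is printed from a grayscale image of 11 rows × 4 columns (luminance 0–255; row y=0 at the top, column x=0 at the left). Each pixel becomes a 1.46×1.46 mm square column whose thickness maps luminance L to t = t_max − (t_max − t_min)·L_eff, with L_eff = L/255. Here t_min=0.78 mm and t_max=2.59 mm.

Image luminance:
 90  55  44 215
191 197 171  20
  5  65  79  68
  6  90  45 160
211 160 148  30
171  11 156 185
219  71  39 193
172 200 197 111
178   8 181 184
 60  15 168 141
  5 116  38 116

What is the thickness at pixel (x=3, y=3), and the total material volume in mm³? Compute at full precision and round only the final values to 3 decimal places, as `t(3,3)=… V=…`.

t(3,3)=1.454 V=167.493

span = t_max - t_min = 2.59 - 0.78 = 1.810
L(3,3) = 160, L_eff = 160/255 = 0.627451
t(3,3) = 2.59 - 1.810·0.627451 = 1.454
Σt over all 11·4 pixels = 400739/5100 ≈ 78.5762745
V = pitch²·Σt = 1.46²·400739/5100 = 167.493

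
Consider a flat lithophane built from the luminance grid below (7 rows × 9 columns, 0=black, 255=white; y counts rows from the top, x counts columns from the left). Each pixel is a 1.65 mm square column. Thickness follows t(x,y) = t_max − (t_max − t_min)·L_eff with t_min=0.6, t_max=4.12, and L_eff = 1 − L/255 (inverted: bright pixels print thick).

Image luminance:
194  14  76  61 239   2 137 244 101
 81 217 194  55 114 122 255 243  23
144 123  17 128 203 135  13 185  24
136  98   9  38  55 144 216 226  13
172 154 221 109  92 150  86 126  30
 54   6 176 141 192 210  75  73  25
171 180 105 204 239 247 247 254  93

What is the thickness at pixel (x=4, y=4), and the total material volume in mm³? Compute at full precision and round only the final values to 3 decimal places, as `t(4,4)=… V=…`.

span = t_max - t_min = 4.12 - 0.6 = 3.520
L(4,4) = 92, L_eff = 1 - 92/255 = 0.639216 (inverted)
t(4,4) = 4.12 - 3.520·0.639216 = 1.870
Σt over all 7·9 pixels = 954743/6375 ≈ 149.7636078
V = pitch²·Σt = 1.65²·954743/6375 = 407.731

t(4,4)=1.870 V=407.731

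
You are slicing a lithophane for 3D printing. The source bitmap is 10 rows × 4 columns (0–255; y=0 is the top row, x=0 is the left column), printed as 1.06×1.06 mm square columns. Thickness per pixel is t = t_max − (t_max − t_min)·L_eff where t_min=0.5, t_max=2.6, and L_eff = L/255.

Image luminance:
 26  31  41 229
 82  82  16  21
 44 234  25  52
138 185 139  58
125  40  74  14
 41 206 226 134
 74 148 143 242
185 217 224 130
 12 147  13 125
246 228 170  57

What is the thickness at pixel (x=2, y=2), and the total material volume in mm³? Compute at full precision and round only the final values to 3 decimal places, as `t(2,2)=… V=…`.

t(2,2)=2.394 V=74.068

span = t_max - t_min = 2.6 - 0.5 = 2.100
L(2,2) = 25, L_eff = 25/255 = 0.098039
t(2,2) = 2.6 - 2.100·0.098039 = 2.394
Σt over all 10·4 pixels = 65.92
V = pitch²·Σt = 1.06²·65.92 = 74.068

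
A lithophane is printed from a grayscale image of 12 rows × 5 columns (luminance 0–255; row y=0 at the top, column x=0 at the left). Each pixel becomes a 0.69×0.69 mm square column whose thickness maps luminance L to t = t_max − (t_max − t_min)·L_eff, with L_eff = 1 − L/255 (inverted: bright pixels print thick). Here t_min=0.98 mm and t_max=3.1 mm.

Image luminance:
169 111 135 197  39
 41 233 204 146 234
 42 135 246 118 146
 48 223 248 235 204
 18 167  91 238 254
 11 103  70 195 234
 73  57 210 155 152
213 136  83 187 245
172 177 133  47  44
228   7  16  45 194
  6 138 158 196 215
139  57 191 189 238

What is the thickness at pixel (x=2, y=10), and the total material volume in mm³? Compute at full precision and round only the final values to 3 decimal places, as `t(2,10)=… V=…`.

t(2,10)=2.294 V=62.177

span = t_max - t_min = 3.1 - 0.98 = 2.120
L(2,10) = 158, L_eff = 1 - 158/255 = 0.380392 (inverted)
t(2,10) = 3.1 - 2.120·0.380392 = 2.294
Σt over all 12·5 pixels = 48974/375 ≈ 130.5973333
V = pitch²·Σt = 0.69²·48974/375 = 62.177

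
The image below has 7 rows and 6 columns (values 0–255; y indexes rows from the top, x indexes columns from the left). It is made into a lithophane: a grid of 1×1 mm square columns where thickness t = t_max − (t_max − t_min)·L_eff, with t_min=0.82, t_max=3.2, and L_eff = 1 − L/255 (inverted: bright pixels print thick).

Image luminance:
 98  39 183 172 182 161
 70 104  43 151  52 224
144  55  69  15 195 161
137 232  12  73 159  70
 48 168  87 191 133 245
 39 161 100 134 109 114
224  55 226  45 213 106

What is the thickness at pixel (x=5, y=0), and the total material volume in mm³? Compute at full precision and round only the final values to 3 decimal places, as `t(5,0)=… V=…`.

span = t_max - t_min = 3.2 - 0.82 = 2.380
L(5,0) = 161, L_eff = 1 - 161/255 = 0.368627 (inverted)
t(5,0) = 3.2 - 2.380·0.368627 = 2.323
Σt over all 7·6 pixels = 82.964
V = pitch²·Σt = 1²·82.964 = 82.964

t(5,0)=2.323 V=82.964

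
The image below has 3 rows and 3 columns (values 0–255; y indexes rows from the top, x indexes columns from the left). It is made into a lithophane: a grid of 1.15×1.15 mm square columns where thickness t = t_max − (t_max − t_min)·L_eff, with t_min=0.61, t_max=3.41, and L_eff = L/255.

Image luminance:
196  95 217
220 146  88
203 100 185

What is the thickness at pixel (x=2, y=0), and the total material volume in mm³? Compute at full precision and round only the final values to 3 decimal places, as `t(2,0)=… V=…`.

span = t_max - t_min = 3.41 - 0.61 = 2.800
L(2,0) = 217, L_eff = 217/255 = 0.850980
t(2,0) = 3.41 - 2.800·0.850980 = 1.027
Σt over all 3·3 pixels = 75319/5100 ≈ 14.7684314
V = pitch²·Σt = 1.15²·75319/5100 = 19.531

t(2,0)=1.027 V=19.531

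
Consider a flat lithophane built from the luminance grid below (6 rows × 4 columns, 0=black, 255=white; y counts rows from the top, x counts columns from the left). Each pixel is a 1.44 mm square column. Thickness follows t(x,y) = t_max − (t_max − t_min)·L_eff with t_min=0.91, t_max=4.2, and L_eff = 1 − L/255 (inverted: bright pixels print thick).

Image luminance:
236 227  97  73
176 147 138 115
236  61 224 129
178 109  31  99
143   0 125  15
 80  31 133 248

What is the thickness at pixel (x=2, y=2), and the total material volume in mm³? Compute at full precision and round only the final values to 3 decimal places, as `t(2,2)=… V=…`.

t(2,2)=3.800 V=126.912

span = t_max - t_min = 4.2 - 0.91 = 3.290
L(2,2) = 224, L_eff = 1 - 224/255 = 0.121569 (inverted)
t(2,2) = 4.2 - 3.290·0.121569 = 3.800
Σt over all 6·4 pixels = 520233/8500 ≈ 61.2038824
V = pitch²·Σt = 1.44²·520233/8500 = 126.912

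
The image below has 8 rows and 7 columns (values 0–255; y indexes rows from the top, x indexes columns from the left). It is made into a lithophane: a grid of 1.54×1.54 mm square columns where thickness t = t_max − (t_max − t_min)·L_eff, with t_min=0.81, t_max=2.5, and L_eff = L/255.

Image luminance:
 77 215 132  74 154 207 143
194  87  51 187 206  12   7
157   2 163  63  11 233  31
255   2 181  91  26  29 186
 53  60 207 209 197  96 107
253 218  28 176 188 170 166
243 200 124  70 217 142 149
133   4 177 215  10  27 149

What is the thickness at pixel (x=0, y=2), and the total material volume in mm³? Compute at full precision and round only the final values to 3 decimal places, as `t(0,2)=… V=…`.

t(0,2)=1.459 V=219.423

span = t_max - t_min = 2.5 - 0.81 = 1.690
L(0,2) = 157, L_eff = 157/255 = 0.615686
t(0,2) = 2.5 - 1.690·0.615686 = 1.459
Σt over all 8·7 pixels = 196607/2125 ≈ 92.5209412
V = pitch²·Σt = 1.54²·196607/2125 = 219.423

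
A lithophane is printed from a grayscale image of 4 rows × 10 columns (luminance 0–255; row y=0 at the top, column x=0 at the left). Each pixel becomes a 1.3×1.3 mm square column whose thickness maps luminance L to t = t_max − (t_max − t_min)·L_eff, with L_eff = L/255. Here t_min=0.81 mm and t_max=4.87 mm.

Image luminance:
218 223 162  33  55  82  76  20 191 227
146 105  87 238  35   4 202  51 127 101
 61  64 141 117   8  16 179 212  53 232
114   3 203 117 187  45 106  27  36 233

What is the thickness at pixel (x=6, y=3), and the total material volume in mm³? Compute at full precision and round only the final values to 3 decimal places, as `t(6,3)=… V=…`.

span = t_max - t_min = 4.87 - 0.81 = 4.060
L(6,3) = 106, L_eff = 106/255 = 0.415686
t(6,3) = 4.87 - 4.060·0.415686 = 3.182
Σt over all 4·10 pixels = 1562689/12750 ≈ 122.5638431
V = pitch²·Σt = 1.3²·1562689/12750 = 207.133

t(6,3)=3.182 V=207.133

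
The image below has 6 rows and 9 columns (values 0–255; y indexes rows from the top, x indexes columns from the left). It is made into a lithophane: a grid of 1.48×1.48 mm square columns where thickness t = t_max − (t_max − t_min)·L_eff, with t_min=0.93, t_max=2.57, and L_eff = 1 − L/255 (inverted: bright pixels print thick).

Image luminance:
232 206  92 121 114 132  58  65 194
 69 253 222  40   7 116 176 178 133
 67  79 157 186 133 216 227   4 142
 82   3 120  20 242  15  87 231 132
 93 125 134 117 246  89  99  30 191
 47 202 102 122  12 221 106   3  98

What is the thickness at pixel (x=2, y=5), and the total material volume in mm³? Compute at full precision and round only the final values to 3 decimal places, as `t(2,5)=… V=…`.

t(2,5)=1.586 V=202.809

span = t_max - t_min = 2.57 - 0.93 = 1.640
L(2,5) = 102, L_eff = 1 - 102/255 = 0.600000 (inverted)
t(2,5) = 2.57 - 1.640·0.600000 = 1.586
Σt over all 6·9 pixels = 393507/4250 ≈ 92.5898824
V = pitch²·Σt = 1.48²·393507/4250 = 202.809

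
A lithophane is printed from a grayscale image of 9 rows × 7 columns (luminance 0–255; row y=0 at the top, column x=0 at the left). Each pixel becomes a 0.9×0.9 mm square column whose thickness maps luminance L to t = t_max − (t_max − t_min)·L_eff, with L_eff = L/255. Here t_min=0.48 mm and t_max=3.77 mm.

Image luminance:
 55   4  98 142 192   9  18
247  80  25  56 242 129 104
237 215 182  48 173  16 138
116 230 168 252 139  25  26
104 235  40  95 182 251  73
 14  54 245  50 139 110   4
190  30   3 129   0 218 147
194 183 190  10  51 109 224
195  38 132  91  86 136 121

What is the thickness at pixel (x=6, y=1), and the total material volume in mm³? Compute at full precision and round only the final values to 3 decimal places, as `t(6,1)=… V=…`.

span = t_max - t_min = 3.77 - 0.48 = 3.290
L(6,1) = 104, L_eff = 104/255 = 0.407843
t(6,1) = 3.77 - 3.290·0.407843 = 2.428
Σt over all 9·7 pixels = 1804537/12750 ≈ 141.5323137
V = pitch²·Σt = 0.9²·1804537/12750 = 114.641

t(6,1)=2.428 V=114.641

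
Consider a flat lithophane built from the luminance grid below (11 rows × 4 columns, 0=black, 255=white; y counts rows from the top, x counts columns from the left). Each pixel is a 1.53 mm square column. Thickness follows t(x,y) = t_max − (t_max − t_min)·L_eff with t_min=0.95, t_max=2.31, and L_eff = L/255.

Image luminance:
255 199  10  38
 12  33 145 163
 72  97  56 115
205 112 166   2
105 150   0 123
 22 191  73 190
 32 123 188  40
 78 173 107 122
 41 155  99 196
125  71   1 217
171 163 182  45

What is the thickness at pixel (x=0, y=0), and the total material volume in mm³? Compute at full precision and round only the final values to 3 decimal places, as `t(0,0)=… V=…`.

t(0,0)=0.950 V=177.215

span = t_max - t_min = 2.31 - 0.95 = 1.360
L(0,0) = 255, L_eff = 255/255 = 1.000000
t(0,0) = 2.31 - 1.360·1.000000 = 0.950
Σt over all 11·4 pixels = 75.704
V = pitch²·Σt = 1.53²·75.704 = 177.215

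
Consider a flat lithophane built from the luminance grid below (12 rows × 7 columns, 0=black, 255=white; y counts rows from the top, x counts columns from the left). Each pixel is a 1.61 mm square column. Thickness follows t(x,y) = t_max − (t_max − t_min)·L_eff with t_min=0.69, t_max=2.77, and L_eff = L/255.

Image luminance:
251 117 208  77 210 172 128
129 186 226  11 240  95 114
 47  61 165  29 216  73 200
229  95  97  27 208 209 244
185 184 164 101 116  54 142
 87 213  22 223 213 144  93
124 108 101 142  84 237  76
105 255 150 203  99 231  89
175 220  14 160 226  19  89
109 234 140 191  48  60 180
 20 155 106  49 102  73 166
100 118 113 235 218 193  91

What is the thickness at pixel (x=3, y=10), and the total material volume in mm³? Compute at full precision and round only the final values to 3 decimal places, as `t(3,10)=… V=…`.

t(3,10)=2.370 V=357.591

span = t_max - t_min = 2.77 - 0.69 = 2.080
L(3,10) = 49, L_eff = 49/255 = 0.192157
t(3,10) = 2.77 - 2.080·0.192157 = 2.370
Σt over all 12·7 pixels = 293153/2125 ≈ 137.9543529
V = pitch²·Σt = 1.61²·293153/2125 = 357.591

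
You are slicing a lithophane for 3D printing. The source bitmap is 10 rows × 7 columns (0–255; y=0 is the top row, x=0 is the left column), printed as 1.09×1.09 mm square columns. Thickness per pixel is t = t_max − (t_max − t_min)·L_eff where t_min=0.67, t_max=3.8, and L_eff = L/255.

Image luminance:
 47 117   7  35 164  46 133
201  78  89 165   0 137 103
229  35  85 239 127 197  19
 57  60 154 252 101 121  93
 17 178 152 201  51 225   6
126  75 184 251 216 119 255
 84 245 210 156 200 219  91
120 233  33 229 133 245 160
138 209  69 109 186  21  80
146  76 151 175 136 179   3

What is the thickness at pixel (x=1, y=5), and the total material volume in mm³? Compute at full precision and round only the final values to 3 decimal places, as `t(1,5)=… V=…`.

t(1,5)=2.879 V=182.116

span = t_max - t_min = 3.8 - 0.67 = 3.130
L(1,5) = 75, L_eff = 75/255 = 0.294118
t(1,5) = 3.8 - 3.130·0.294118 = 2.879
Σt over all 10·7 pixels = 1302907/8500 ≈ 153.2831765
V = pitch²·Σt = 1.09²·1302907/8500 = 182.116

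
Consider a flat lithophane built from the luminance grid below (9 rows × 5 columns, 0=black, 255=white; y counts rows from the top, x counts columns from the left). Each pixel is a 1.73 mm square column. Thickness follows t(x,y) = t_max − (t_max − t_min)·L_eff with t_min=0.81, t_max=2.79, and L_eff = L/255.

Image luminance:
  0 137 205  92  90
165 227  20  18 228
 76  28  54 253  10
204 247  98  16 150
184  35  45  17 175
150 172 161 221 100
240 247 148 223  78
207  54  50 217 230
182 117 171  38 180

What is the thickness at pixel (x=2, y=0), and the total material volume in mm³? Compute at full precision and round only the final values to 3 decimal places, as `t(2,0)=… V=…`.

span = t_max - t_min = 2.79 - 0.81 = 1.980
L(2,0) = 205, L_eff = 205/255 = 0.803922
t(2,0) = 2.79 - 1.980·0.803922 = 1.198
Σt over all 9·5 pixels = 134763/1700 ≈ 79.2723529
V = pitch²·Σt = 1.73²·134763/1700 = 237.254

t(2,0)=1.198 V=237.254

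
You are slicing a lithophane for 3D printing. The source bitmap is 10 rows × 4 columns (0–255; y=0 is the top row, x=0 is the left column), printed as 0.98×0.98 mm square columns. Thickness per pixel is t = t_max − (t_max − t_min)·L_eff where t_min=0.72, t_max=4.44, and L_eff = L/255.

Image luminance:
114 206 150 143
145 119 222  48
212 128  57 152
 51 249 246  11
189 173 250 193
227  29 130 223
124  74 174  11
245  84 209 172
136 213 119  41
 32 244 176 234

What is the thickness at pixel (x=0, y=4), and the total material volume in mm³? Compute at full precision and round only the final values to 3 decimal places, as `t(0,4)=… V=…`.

t(0,4)=1.683 V=87.134

span = t_max - t_min = 4.44 - 0.72 = 3.720
L(0,4) = 189, L_eff = 189/255 = 0.741176
t(0,4) = 4.44 - 3.720·0.741176 = 1.683
Σt over all 10·4 pixels = 38559/425 ≈ 90.7270588
V = pitch²·Σt = 0.98²·38559/425 = 87.134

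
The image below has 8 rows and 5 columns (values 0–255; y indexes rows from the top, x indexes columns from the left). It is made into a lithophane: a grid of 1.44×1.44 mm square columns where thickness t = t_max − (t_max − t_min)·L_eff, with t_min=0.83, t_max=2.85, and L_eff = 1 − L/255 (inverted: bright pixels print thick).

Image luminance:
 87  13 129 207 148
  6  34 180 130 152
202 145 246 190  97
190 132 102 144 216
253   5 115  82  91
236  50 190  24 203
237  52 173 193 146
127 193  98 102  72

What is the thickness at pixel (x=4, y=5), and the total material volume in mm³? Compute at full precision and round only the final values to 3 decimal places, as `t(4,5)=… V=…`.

span = t_max - t_min = 2.85 - 0.83 = 2.020
L(4,5) = 203, L_eff = 1 - 203/255 = 0.203922 (inverted)
t(4,5) = 2.85 - 2.020·0.203922 = 2.438
Σt over all 8·5 pixels = 483946/6375 ≈ 75.9130980
V = pitch²·Σt = 1.44²·483946/6375 = 157.413

t(4,5)=2.438 V=157.413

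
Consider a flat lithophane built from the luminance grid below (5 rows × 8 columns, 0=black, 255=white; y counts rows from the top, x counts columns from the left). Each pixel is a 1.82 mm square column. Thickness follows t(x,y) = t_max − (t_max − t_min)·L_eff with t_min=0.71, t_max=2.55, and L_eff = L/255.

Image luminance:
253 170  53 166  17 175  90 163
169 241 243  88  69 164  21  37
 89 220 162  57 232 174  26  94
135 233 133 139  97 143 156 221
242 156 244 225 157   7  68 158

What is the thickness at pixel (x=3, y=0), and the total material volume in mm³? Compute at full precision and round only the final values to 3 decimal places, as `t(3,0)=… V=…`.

t(3,0)=1.352 V=201.938

span = t_max - t_min = 2.55 - 0.71 = 1.840
L(3,0) = 166, L_eff = 166/255 = 0.650980
t(3,0) = 2.55 - 1.840·0.650980 = 1.352
Σt over all 5·8 pixels = 388648/6375 ≈ 60.9643922
V = pitch²·Σt = 1.82²·388648/6375 = 201.938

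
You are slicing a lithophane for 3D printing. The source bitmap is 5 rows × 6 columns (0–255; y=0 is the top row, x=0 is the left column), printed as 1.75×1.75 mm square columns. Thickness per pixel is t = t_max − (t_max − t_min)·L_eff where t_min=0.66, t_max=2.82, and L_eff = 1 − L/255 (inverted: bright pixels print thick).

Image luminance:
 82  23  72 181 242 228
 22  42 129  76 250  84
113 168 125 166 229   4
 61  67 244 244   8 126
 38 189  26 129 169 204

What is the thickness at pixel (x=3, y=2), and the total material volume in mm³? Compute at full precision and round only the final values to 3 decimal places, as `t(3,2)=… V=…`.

t(3,2)=2.066 V=157.683

span = t_max - t_min = 2.82 - 0.66 = 2.160
L(3,2) = 166, L_eff = 1 - 166/255 = 0.349020 (inverted)
t(3,2) = 2.82 - 2.160·0.349020 = 2.066
Σt over all 5·6 pixels = 109413/2125 ≈ 51.4884706
V = pitch²·Σt = 1.75²·109413/2125 = 157.683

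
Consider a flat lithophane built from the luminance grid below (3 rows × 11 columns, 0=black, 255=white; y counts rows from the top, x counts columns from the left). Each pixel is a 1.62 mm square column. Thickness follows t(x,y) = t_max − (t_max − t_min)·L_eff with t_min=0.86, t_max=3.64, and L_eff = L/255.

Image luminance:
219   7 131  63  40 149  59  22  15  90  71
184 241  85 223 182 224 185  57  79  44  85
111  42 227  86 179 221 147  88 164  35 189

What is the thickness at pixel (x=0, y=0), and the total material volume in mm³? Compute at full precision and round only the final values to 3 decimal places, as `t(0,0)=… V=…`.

span = t_max - t_min = 3.64 - 0.86 = 2.780
L(0,0) = 219, L_eff = 219/255 = 0.858824
t(0,0) = 3.64 - 2.780·0.858824 = 1.252
Σt over all 3·11 pixels = 28921/375 ≈ 77.1226667
V = pitch²·Σt = 1.62²·28921/375 = 202.401

t(0,0)=1.252 V=202.401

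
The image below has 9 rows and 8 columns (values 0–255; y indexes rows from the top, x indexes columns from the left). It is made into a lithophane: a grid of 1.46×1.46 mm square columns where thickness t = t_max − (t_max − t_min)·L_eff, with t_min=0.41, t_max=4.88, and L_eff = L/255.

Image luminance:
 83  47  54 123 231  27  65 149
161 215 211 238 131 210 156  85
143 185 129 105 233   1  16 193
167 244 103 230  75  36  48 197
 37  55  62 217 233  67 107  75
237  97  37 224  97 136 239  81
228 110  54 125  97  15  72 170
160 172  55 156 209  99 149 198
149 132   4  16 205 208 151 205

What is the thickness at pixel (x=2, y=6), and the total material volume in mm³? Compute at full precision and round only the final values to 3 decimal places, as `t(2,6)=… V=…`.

span = t_max - t_min = 4.88 - 0.41 = 4.470
L(2,6) = 54, L_eff = 54/255 = 0.211765
t(2,6) = 4.88 - 4.470·0.211765 = 3.933
Σt over all 9·8 pixels = 1581341/8500 ≈ 186.0401176
V = pitch²·Σt = 1.46²·1581341/8500 = 396.563

t(2,6)=3.933 V=396.563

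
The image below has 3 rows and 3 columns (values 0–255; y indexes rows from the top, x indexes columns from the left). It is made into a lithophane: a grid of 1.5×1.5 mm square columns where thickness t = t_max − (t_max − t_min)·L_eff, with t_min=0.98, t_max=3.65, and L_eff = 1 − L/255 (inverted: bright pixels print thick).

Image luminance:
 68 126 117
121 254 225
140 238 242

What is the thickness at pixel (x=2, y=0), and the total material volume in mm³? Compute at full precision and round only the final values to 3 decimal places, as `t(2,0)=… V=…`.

span = t_max - t_min = 3.65 - 0.98 = 2.670
L(2,0) = 117, L_eff = 1 - 117/255 = 0.541176 (inverted)
t(2,0) = 3.65 - 2.670·0.541176 = 2.205
Σt over all 3·3 pixels = 211229/8500 ≈ 24.8504706
V = pitch²·Σt = 1.5²·211229/8500 = 55.914

t(2,0)=2.205 V=55.914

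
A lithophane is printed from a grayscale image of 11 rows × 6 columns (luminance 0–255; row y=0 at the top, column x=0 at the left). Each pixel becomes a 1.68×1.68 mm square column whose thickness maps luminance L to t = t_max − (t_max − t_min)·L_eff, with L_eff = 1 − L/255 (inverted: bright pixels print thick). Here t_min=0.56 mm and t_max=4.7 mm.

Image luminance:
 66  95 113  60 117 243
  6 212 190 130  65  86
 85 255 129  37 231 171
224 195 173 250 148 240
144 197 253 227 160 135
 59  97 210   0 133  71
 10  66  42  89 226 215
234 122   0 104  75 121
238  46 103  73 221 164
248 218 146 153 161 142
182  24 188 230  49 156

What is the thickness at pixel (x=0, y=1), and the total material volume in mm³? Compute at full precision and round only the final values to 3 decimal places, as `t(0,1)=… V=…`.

t(0,1)=0.657 V=528.311

span = t_max - t_min = 4.7 - 0.56 = 4.140
L(0,1) = 6, L_eff = 1 - 6/255 = 0.976471 (inverted)
t(0,1) = 4.7 - 4.140·0.976471 = 0.657
Σt over all 11·6 pixels = 795537/4250 ≈ 187.1851765
V = pitch²·Σt = 1.68²·795537/4250 = 528.311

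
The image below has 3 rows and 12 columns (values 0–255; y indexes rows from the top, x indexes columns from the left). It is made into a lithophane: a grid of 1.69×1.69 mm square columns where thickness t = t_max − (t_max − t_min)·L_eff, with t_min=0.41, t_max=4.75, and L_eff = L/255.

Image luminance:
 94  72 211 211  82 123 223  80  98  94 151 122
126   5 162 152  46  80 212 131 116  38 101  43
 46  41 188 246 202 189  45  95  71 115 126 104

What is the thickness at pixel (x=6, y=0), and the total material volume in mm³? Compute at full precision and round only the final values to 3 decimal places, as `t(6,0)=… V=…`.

t(6,0)=0.955 V=282.239

span = t_max - t_min = 4.75 - 0.41 = 4.340
L(6,0) = 223, L_eff = 223/255 = 0.874510
t(6,0) = 4.75 - 4.340·0.874510 = 0.955
Σt over all 3·12 pixels = 1259953/12750 ≈ 98.8198431
V = pitch²·Σt = 1.69²·1259953/12750 = 282.239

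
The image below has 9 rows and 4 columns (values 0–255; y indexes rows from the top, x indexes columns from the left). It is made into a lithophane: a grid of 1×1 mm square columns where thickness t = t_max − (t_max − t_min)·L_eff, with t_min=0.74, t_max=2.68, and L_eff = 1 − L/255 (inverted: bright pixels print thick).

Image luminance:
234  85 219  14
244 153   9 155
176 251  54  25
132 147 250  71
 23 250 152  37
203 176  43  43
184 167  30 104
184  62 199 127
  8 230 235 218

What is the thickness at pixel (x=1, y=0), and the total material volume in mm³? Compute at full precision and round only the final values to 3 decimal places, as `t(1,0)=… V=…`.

span = t_max - t_min = 2.68 - 0.74 = 1.940
L(1,0) = 85, L_eff = 1 - 85/255 = 0.666667 (inverted)
t(1,0) = 2.68 - 1.940·0.666667 = 1.387
Σt over all 9·4 pixels = 407189/6375 ≈ 63.8727843
V = pitch²·Σt = 1²·407189/6375 = 63.873

t(1,0)=1.387 V=63.873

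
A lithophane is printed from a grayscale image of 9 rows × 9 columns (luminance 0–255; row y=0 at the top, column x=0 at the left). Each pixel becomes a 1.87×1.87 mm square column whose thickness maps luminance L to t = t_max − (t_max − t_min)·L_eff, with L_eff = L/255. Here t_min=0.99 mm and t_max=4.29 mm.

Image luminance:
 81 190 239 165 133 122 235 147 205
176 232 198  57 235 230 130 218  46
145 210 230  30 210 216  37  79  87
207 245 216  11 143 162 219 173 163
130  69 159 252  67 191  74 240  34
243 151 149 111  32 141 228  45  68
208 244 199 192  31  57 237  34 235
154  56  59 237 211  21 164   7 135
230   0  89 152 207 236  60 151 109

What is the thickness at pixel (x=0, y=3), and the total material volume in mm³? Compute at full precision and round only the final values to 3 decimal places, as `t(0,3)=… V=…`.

t(0,3)=1.611 V=675.665

span = t_max - t_min = 4.29 - 0.99 = 3.300
L(0,3) = 207, L_eff = 207/255 = 0.811765
t(0,3) = 4.29 - 3.300·0.811765 = 1.611
Σt over all 9·9 pixels = 328471/1700 ≈ 193.2182353
V = pitch²·Σt = 1.87²·328471/1700 = 675.665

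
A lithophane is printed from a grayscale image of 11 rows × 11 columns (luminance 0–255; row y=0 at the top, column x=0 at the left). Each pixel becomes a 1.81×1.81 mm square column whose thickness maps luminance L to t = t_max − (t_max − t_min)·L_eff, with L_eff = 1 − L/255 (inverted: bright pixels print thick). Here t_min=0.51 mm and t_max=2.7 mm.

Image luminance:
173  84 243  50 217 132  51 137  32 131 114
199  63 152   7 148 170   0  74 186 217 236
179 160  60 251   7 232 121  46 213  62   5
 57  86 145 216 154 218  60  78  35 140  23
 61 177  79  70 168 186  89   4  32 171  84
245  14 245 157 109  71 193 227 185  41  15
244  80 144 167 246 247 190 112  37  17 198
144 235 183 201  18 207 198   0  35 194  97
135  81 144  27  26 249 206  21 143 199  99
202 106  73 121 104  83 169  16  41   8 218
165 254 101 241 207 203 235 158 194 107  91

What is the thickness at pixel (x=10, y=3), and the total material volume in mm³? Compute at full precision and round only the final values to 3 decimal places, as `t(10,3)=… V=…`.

span = t_max - t_min = 2.7 - 0.51 = 2.190
L(10,3) = 23, L_eff = 1 - 23/255 = 0.909804 (inverted)
t(10,3) = 2.7 - 2.190·0.909804 = 0.708
Σt over all 11·11 pixels = 1663919/8500 ≈ 195.7551765
V = pitch²·Σt = 1.81²·1663919/8500 = 641.314

t(10,3)=0.708 V=641.314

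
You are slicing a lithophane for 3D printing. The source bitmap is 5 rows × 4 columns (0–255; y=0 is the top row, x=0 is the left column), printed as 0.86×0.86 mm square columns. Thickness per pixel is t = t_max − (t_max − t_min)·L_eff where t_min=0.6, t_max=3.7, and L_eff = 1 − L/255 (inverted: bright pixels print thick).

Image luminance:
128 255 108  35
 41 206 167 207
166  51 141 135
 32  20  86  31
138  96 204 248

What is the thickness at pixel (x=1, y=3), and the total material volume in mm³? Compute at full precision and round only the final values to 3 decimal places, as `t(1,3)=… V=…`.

t(1,3)=0.843 V=31.308

span = t_max - t_min = 3.7 - 0.6 = 3.100
L(1,3) = 20, L_eff = 1 - 20/255 = 0.921569 (inverted)
t(1,3) = 3.7 - 3.100·0.921569 = 0.843
Σt over all 5·4 pixels = 21589/510 ≈ 42.3313725
V = pitch²·Σt = 0.86²·21589/510 = 31.308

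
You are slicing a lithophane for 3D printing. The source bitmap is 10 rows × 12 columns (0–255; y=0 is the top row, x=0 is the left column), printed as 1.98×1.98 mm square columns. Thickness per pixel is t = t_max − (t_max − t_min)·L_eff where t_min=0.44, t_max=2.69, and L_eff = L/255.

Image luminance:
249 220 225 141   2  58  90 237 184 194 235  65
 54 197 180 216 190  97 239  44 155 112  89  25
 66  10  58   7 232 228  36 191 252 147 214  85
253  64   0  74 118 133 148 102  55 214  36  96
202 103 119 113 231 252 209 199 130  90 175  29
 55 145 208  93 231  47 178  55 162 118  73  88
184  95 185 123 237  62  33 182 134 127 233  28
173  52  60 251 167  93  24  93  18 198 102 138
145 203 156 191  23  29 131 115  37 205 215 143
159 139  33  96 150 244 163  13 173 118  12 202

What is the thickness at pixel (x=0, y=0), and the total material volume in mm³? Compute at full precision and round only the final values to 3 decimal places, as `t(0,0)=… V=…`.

span = t_max - t_min = 2.69 - 0.44 = 2.250
L(0,0) = 249, L_eff = 249/255 = 0.976471
t(0,0) = 2.69 - 2.250·0.976471 = 0.493
Σt over all 10·12 pixels = 12525/68 ≈ 184.1911765
V = pitch²·Σt = 1.98²·12525/68 = 722.103

t(0,0)=0.493 V=722.103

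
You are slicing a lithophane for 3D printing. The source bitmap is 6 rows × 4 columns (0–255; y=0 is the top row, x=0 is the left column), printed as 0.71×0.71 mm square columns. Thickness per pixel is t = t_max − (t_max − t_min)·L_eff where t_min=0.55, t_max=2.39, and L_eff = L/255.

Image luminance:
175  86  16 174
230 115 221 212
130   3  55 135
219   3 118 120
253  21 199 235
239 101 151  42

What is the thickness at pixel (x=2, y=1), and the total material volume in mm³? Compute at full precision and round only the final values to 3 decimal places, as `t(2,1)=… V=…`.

span = t_max - t_min = 2.39 - 0.55 = 1.840
L(2,1) = 221, L_eff = 221/255 = 0.866667
t(2,1) = 2.39 - 1.840·0.866667 = 0.795
Σt over all 6·4 pixels = 216032/6375 ≈ 33.8873725
V = pitch²·Σt = 0.71²·216032/6375 = 17.083

t(2,1)=0.795 V=17.083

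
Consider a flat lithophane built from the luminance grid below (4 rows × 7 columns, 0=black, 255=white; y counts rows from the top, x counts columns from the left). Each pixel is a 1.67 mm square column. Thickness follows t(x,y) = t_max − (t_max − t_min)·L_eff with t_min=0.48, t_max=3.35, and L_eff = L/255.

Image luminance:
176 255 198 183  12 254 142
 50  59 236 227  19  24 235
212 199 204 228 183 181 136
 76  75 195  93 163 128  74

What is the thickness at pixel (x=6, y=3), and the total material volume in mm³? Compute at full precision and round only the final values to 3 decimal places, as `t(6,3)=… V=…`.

span = t_max - t_min = 3.35 - 0.48 = 2.870
L(6,3) = 74, L_eff = 74/255 = 0.290196
t(6,3) = 3.35 - 2.870·0.290196 = 2.517
Σt over all 4·7 pixels = 1181621/25500 ≈ 46.3380784
V = pitch²·Σt = 1.67²·1181621/25500 = 129.232

t(6,3)=2.517 V=129.232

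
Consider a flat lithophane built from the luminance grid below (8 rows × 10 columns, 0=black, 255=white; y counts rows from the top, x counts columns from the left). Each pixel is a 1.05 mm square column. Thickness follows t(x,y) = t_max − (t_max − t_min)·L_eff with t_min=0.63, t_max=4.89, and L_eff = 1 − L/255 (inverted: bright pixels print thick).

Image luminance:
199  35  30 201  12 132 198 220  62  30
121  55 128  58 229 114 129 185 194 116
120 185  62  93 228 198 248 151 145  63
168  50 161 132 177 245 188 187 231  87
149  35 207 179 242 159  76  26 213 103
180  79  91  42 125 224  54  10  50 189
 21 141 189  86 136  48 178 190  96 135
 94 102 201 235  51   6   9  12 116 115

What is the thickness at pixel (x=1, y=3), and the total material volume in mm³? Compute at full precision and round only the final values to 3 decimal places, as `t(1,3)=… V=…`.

t(1,3)=1.465 V=242.714

span = t_max - t_min = 4.89 - 0.63 = 4.260
L(1,3) = 50, L_eff = 1 - 50/255 = 0.803922 (inverted)
t(1,3) = 4.89 - 4.260·0.803922 = 1.465
Σt over all 8·10 pixels = 935631/4250 ≈ 220.1484706
V = pitch²·Σt = 1.05²·935631/4250 = 242.714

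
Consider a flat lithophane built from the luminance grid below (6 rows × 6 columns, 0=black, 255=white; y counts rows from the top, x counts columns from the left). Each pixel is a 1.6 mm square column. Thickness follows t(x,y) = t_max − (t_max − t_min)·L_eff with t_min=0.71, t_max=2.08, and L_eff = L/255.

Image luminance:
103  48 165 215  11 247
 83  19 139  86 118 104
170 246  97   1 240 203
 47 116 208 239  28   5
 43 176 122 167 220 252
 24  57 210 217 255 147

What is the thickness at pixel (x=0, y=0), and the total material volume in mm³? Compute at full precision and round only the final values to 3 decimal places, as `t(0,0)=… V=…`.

t(0,0)=1.527 V=125.290

span = t_max - t_min = 2.08 - 0.71 = 1.370
L(0,0) = 103, L_eff = 103/255 = 0.403922
t(0,0) = 2.08 - 1.370·0.403922 = 1.527
Σt over all 6·6 pixels = 18353/375 ≈ 48.9413333
V = pitch²·Σt = 1.6²·18353/375 = 125.290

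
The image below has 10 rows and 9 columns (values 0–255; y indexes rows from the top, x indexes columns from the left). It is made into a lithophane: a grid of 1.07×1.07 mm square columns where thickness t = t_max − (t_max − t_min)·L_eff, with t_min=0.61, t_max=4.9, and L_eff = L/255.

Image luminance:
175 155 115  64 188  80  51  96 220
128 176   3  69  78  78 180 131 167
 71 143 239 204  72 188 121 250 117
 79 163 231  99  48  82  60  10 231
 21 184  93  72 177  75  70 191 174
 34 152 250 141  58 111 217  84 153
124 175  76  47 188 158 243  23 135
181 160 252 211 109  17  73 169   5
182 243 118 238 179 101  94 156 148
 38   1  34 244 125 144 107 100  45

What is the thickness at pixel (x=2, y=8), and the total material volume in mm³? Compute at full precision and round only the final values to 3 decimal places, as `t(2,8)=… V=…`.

span = t_max - t_min = 4.9 - 0.61 = 4.290
L(2,8) = 118, L_eff = 118/255 = 0.462745
t(2,8) = 4.9 - 4.290·0.462745 = 2.915
Σt over all 10·9 pixels = 1054717/4250 ≈ 248.1687059
V = pitch²·Σt = 1.07²·1054717/4250 = 284.128

t(2,8)=2.915 V=284.128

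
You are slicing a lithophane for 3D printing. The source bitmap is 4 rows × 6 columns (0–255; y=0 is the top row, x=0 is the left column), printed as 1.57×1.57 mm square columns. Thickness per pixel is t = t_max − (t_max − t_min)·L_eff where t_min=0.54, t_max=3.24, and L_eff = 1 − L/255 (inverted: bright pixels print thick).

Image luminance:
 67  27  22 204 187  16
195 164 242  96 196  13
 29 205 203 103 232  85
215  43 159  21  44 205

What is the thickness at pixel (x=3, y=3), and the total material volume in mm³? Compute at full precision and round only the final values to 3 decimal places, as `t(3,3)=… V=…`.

span = t_max - t_min = 3.24 - 0.54 = 2.700
L(3,3) = 21, L_eff = 1 - 21/255 = 0.917647 (inverted)
t(3,3) = 3.24 - 2.700·0.917647 = 0.762
Σt over all 4·6 pixels = 37773/850 ≈ 44.4388235
V = pitch²·Σt = 1.57²·37773/850 = 109.537

t(3,3)=0.762 V=109.537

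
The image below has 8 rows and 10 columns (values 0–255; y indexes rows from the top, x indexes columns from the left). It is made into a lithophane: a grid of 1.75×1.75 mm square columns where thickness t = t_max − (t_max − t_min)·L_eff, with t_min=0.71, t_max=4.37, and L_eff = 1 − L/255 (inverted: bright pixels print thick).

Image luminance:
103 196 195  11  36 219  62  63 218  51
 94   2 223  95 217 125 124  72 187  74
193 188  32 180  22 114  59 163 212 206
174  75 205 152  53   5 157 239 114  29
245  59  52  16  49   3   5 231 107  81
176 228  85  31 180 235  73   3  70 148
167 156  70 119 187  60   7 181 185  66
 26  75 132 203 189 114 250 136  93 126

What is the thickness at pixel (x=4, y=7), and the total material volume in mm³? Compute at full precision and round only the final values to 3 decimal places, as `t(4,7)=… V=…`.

t(4,7)=3.423 V=594.080

span = t_max - t_min = 4.37 - 0.71 = 3.660
L(4,7) = 189, L_eff = 1 - 189/255 = 0.258824 (inverted)
t(4,7) = 4.37 - 3.660·0.258824 = 3.423
Σt over all 8·10 pixels = 412219/2125 ≈ 193.9854118
V = pitch²·Σt = 1.75²·412219/2125 = 594.080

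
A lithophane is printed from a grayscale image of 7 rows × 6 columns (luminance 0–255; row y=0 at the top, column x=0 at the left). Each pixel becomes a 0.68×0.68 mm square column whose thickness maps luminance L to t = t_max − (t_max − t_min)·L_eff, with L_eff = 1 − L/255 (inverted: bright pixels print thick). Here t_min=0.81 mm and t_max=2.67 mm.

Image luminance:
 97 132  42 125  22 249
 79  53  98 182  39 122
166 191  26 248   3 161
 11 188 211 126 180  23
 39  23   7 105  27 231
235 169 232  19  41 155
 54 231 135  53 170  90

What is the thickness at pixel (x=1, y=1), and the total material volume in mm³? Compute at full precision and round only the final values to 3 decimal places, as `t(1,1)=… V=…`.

span = t_max - t_min = 2.67 - 0.81 = 1.860
L(1,1) = 53, L_eff = 1 - 53/255 = 0.792157 (inverted)
t(1,1) = 2.67 - 1.860·0.792157 = 1.197
Σt over all 7·6 pixels = 11723/170 ≈ 68.9588235
V = pitch²·Σt = 0.68²·11723/170 = 31.887

t(1,1)=1.197 V=31.887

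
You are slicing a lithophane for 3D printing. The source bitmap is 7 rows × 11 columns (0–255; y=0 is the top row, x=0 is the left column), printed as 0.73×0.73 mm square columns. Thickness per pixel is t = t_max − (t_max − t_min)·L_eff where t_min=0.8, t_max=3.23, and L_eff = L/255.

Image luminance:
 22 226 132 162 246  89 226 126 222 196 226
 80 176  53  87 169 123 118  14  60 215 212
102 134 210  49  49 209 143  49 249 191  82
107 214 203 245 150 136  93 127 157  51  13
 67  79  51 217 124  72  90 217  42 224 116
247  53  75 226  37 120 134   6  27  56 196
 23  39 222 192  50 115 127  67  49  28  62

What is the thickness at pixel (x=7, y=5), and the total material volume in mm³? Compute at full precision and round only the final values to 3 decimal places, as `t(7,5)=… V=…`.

t(7,5)=3.173 V=83.822

span = t_max - t_min = 3.23 - 0.8 = 2.430
L(7,5) = 6, L_eff = 6/255 = 0.023529
t(7,5) = 3.23 - 2.430·0.023529 = 3.173
Σt over all 7·11 pixels = 668501/4250 ≈ 157.2943529
V = pitch²·Σt = 0.73²·668501/4250 = 83.822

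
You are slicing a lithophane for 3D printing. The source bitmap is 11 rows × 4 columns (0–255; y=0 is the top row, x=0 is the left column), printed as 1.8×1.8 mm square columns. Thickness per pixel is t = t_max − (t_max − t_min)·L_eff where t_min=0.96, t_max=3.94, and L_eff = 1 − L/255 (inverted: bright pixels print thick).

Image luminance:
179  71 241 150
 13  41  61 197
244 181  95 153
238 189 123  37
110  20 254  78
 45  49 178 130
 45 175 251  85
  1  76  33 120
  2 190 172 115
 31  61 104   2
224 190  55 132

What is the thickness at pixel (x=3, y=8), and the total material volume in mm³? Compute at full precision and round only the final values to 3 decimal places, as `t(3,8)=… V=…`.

span = t_max - t_min = 3.94 - 0.96 = 2.980
L(3,8) = 115, L_eff = 1 - 115/255 = 0.549020 (inverted)
t(3,8) = 3.94 - 2.980·0.549020 = 2.304
Σt over all 11·4 pixels = 1304569/12750 ≈ 102.3191373
V = pitch²·Σt = 1.8²·1304569/12750 = 331.514

t(3,8)=2.304 V=331.514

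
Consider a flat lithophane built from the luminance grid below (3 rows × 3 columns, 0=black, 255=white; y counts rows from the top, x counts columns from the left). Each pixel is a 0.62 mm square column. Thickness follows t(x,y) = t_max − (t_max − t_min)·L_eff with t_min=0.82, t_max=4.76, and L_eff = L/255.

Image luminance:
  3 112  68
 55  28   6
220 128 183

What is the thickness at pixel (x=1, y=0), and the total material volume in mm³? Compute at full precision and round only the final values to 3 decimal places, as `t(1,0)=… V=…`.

t(1,0)=3.029 V=11.698

span = t_max - t_min = 4.76 - 0.82 = 3.940
L(1,0) = 112, L_eff = 112/255 = 0.439216
t(1,0) = 4.76 - 3.940·0.439216 = 3.029
Σt over all 3·3 pixels = 388019/12750 ≈ 30.4328627
V = pitch²·Σt = 0.62²·388019/12750 = 11.698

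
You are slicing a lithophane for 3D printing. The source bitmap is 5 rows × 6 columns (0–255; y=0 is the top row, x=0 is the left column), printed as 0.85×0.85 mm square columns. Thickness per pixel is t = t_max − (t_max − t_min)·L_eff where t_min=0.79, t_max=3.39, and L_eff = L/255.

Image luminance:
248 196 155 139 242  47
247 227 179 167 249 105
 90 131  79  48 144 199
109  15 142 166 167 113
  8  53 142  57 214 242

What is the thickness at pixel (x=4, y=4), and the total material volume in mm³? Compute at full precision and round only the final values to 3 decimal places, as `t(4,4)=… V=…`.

t(4,4)=1.208 V=41.654

span = t_max - t_min = 3.39 - 0.79 = 2.600
L(4,4) = 214, L_eff = 214/255 = 0.839216
t(4,4) = 3.39 - 2.600·0.839216 = 1.208
Σt over all 5·6 pixels = 9801/170 ≈ 57.6529412
V = pitch²·Σt = 0.85²·9801/170 = 41.654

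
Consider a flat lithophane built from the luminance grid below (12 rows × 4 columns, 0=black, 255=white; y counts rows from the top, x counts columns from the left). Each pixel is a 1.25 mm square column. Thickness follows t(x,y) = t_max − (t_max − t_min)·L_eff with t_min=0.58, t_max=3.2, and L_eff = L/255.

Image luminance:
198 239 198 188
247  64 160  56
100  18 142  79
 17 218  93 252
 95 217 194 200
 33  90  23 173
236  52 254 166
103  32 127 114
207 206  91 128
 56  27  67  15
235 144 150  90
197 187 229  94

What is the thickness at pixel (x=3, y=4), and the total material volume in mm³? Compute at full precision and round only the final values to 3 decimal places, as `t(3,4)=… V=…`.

t(3,4)=1.145 V=135.633

span = t_max - t_min = 3.2 - 0.58 = 2.620
L(3,4) = 200, L_eff = 200/255 = 0.784314
t(3,4) = 3.2 - 2.620·0.784314 = 1.145
Σt over all 12·4 pixels = 368923/4250 ≈ 86.8054118
V = pitch²·Σt = 1.25²·368923/4250 = 135.633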